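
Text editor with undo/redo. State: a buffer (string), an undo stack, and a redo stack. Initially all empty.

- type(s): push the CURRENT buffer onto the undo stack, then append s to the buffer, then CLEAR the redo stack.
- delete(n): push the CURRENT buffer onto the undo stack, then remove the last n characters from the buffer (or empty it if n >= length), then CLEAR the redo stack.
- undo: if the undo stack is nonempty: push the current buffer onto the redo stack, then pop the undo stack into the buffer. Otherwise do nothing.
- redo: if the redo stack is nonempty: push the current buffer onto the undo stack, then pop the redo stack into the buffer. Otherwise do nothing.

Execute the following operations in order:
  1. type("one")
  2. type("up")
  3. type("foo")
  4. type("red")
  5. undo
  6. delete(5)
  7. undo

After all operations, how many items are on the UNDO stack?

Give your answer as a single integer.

Answer: 3

Derivation:
After op 1 (type): buf='one' undo_depth=1 redo_depth=0
After op 2 (type): buf='oneup' undo_depth=2 redo_depth=0
After op 3 (type): buf='oneupfoo' undo_depth=3 redo_depth=0
After op 4 (type): buf='oneupfoored' undo_depth=4 redo_depth=0
After op 5 (undo): buf='oneupfoo' undo_depth=3 redo_depth=1
After op 6 (delete): buf='one' undo_depth=4 redo_depth=0
After op 7 (undo): buf='oneupfoo' undo_depth=3 redo_depth=1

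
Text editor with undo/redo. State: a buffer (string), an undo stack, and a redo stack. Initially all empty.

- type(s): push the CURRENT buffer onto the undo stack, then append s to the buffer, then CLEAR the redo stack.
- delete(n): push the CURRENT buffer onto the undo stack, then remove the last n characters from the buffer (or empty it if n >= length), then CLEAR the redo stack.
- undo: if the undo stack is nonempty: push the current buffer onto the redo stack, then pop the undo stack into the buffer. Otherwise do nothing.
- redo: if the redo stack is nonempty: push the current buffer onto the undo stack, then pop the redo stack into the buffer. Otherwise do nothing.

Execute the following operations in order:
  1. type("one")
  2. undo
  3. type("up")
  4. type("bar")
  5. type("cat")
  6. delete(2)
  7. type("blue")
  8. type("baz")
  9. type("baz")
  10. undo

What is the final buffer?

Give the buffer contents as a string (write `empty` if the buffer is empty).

Answer: upbarcbluebaz

Derivation:
After op 1 (type): buf='one' undo_depth=1 redo_depth=0
After op 2 (undo): buf='(empty)' undo_depth=0 redo_depth=1
After op 3 (type): buf='up' undo_depth=1 redo_depth=0
After op 4 (type): buf='upbar' undo_depth=2 redo_depth=0
After op 5 (type): buf='upbarcat' undo_depth=3 redo_depth=0
After op 6 (delete): buf='upbarc' undo_depth=4 redo_depth=0
After op 7 (type): buf='upbarcblue' undo_depth=5 redo_depth=0
After op 8 (type): buf='upbarcbluebaz' undo_depth=6 redo_depth=0
After op 9 (type): buf='upbarcbluebazbaz' undo_depth=7 redo_depth=0
After op 10 (undo): buf='upbarcbluebaz' undo_depth=6 redo_depth=1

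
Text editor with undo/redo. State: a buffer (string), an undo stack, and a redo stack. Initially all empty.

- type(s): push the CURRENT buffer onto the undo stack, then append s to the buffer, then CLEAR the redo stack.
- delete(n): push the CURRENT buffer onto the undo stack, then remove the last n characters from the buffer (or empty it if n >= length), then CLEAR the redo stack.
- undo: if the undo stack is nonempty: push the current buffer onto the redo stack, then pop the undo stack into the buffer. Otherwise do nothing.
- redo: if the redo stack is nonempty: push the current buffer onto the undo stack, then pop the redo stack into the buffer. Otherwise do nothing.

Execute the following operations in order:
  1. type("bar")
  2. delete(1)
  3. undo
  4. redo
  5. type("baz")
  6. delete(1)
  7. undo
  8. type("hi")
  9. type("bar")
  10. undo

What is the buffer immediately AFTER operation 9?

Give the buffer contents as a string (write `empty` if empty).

Answer: babazhibar

Derivation:
After op 1 (type): buf='bar' undo_depth=1 redo_depth=0
After op 2 (delete): buf='ba' undo_depth=2 redo_depth=0
After op 3 (undo): buf='bar' undo_depth=1 redo_depth=1
After op 4 (redo): buf='ba' undo_depth=2 redo_depth=0
After op 5 (type): buf='babaz' undo_depth=3 redo_depth=0
After op 6 (delete): buf='baba' undo_depth=4 redo_depth=0
After op 7 (undo): buf='babaz' undo_depth=3 redo_depth=1
After op 8 (type): buf='babazhi' undo_depth=4 redo_depth=0
After op 9 (type): buf='babazhibar' undo_depth=5 redo_depth=0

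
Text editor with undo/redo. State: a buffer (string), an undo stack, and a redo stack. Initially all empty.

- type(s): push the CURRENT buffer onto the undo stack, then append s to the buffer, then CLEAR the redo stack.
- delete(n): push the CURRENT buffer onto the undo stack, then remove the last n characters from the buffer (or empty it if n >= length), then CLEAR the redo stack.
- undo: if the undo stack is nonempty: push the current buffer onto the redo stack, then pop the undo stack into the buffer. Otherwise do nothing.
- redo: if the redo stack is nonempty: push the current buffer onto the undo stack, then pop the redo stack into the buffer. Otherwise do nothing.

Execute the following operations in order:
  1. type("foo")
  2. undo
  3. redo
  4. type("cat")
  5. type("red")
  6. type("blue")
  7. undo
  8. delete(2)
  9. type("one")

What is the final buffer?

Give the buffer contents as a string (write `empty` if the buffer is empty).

After op 1 (type): buf='foo' undo_depth=1 redo_depth=0
After op 2 (undo): buf='(empty)' undo_depth=0 redo_depth=1
After op 3 (redo): buf='foo' undo_depth=1 redo_depth=0
After op 4 (type): buf='foocat' undo_depth=2 redo_depth=0
After op 5 (type): buf='foocatred' undo_depth=3 redo_depth=0
After op 6 (type): buf='foocatredblue' undo_depth=4 redo_depth=0
After op 7 (undo): buf='foocatred' undo_depth=3 redo_depth=1
After op 8 (delete): buf='foocatr' undo_depth=4 redo_depth=0
After op 9 (type): buf='foocatrone' undo_depth=5 redo_depth=0

Answer: foocatrone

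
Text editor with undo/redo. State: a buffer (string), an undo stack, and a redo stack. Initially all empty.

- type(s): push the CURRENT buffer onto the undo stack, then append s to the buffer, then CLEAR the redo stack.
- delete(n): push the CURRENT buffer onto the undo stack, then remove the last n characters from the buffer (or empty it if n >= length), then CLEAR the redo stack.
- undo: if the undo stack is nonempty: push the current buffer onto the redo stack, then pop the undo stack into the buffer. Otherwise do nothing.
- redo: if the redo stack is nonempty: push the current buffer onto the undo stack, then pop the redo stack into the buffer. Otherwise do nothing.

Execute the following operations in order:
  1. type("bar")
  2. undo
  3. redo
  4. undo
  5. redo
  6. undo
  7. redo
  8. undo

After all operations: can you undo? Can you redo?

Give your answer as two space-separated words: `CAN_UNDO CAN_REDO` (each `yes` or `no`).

After op 1 (type): buf='bar' undo_depth=1 redo_depth=0
After op 2 (undo): buf='(empty)' undo_depth=0 redo_depth=1
After op 3 (redo): buf='bar' undo_depth=1 redo_depth=0
After op 4 (undo): buf='(empty)' undo_depth=0 redo_depth=1
After op 5 (redo): buf='bar' undo_depth=1 redo_depth=0
After op 6 (undo): buf='(empty)' undo_depth=0 redo_depth=1
After op 7 (redo): buf='bar' undo_depth=1 redo_depth=0
After op 8 (undo): buf='(empty)' undo_depth=0 redo_depth=1

Answer: no yes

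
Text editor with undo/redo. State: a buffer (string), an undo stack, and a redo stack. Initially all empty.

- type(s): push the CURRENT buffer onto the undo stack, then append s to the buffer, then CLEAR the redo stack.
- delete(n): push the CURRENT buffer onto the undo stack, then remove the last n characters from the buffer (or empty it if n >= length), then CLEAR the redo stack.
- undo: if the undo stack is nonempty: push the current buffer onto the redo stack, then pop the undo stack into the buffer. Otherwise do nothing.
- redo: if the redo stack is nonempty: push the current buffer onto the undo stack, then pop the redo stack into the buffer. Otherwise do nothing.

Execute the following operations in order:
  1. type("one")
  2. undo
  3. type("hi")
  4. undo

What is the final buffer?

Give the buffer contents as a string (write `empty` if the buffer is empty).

After op 1 (type): buf='one' undo_depth=1 redo_depth=0
After op 2 (undo): buf='(empty)' undo_depth=0 redo_depth=1
After op 3 (type): buf='hi' undo_depth=1 redo_depth=0
After op 4 (undo): buf='(empty)' undo_depth=0 redo_depth=1

Answer: empty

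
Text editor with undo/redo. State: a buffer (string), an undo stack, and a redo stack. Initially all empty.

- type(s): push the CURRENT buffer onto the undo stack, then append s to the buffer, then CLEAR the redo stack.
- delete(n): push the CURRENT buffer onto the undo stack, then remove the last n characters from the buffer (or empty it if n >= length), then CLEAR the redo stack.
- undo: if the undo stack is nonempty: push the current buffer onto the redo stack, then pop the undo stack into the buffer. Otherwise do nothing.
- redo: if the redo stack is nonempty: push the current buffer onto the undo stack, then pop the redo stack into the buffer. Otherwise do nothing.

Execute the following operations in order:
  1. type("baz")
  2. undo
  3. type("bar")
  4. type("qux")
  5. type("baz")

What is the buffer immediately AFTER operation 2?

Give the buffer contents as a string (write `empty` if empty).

Answer: empty

Derivation:
After op 1 (type): buf='baz' undo_depth=1 redo_depth=0
After op 2 (undo): buf='(empty)' undo_depth=0 redo_depth=1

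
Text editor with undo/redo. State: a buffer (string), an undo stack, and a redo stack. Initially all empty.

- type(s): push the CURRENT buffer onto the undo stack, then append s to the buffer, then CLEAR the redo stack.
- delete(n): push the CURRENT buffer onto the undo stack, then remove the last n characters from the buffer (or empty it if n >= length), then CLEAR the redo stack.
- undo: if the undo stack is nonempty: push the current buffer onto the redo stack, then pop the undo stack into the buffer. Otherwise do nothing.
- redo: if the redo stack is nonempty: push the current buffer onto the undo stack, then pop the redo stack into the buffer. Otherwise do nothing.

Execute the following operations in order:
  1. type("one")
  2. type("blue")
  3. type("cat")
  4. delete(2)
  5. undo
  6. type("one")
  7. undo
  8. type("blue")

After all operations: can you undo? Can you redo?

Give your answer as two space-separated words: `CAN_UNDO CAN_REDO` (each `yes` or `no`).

After op 1 (type): buf='one' undo_depth=1 redo_depth=0
After op 2 (type): buf='oneblue' undo_depth=2 redo_depth=0
After op 3 (type): buf='onebluecat' undo_depth=3 redo_depth=0
After op 4 (delete): buf='onebluec' undo_depth=4 redo_depth=0
After op 5 (undo): buf='onebluecat' undo_depth=3 redo_depth=1
After op 6 (type): buf='onebluecatone' undo_depth=4 redo_depth=0
After op 7 (undo): buf='onebluecat' undo_depth=3 redo_depth=1
After op 8 (type): buf='onebluecatblue' undo_depth=4 redo_depth=0

Answer: yes no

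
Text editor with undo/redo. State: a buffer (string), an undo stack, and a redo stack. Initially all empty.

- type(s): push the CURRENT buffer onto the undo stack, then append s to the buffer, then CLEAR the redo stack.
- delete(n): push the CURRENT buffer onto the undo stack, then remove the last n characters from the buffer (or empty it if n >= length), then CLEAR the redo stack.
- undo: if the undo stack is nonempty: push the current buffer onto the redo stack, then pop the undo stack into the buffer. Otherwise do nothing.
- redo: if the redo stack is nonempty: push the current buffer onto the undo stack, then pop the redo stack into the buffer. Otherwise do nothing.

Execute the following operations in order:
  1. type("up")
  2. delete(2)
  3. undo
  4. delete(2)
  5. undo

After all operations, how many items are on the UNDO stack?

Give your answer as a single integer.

After op 1 (type): buf='up' undo_depth=1 redo_depth=0
After op 2 (delete): buf='(empty)' undo_depth=2 redo_depth=0
After op 3 (undo): buf='up' undo_depth=1 redo_depth=1
After op 4 (delete): buf='(empty)' undo_depth=2 redo_depth=0
After op 5 (undo): buf='up' undo_depth=1 redo_depth=1

Answer: 1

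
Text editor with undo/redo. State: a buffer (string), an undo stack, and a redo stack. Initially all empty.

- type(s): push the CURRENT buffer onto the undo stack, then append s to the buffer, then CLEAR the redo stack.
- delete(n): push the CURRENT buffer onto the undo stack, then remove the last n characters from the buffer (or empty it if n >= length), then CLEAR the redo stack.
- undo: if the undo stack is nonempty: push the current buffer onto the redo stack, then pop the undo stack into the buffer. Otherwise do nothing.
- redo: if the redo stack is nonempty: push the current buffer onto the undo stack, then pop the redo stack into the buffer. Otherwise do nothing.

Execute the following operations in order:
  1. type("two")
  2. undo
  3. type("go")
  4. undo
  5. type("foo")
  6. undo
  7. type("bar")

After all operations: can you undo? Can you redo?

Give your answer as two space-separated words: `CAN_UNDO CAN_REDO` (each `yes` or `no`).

After op 1 (type): buf='two' undo_depth=1 redo_depth=0
After op 2 (undo): buf='(empty)' undo_depth=0 redo_depth=1
After op 3 (type): buf='go' undo_depth=1 redo_depth=0
After op 4 (undo): buf='(empty)' undo_depth=0 redo_depth=1
After op 5 (type): buf='foo' undo_depth=1 redo_depth=0
After op 6 (undo): buf='(empty)' undo_depth=0 redo_depth=1
After op 7 (type): buf='bar' undo_depth=1 redo_depth=0

Answer: yes no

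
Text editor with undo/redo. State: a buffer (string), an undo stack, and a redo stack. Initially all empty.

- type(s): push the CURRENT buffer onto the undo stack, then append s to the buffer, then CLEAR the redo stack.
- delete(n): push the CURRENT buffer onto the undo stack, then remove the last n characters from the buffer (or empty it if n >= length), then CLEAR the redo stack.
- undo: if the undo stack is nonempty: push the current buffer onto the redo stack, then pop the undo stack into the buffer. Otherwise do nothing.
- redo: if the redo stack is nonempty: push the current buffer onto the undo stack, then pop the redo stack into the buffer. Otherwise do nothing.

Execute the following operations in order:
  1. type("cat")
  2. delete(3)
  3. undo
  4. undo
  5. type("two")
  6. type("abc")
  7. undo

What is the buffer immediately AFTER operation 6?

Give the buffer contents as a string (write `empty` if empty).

After op 1 (type): buf='cat' undo_depth=1 redo_depth=0
After op 2 (delete): buf='(empty)' undo_depth=2 redo_depth=0
After op 3 (undo): buf='cat' undo_depth=1 redo_depth=1
After op 4 (undo): buf='(empty)' undo_depth=0 redo_depth=2
After op 5 (type): buf='two' undo_depth=1 redo_depth=0
After op 6 (type): buf='twoabc' undo_depth=2 redo_depth=0

Answer: twoabc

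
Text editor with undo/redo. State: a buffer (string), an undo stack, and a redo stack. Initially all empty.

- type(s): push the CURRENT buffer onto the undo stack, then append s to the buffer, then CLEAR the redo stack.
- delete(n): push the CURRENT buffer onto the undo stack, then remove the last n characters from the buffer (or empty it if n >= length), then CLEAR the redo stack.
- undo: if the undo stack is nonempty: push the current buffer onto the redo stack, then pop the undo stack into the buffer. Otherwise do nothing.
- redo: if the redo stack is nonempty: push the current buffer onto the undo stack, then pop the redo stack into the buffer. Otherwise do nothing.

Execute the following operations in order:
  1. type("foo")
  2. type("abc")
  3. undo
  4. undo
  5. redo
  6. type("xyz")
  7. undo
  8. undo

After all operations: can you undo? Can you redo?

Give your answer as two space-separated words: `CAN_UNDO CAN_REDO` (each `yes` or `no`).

After op 1 (type): buf='foo' undo_depth=1 redo_depth=0
After op 2 (type): buf='fooabc' undo_depth=2 redo_depth=0
After op 3 (undo): buf='foo' undo_depth=1 redo_depth=1
After op 4 (undo): buf='(empty)' undo_depth=0 redo_depth=2
After op 5 (redo): buf='foo' undo_depth=1 redo_depth=1
After op 6 (type): buf='fooxyz' undo_depth=2 redo_depth=0
After op 7 (undo): buf='foo' undo_depth=1 redo_depth=1
After op 8 (undo): buf='(empty)' undo_depth=0 redo_depth=2

Answer: no yes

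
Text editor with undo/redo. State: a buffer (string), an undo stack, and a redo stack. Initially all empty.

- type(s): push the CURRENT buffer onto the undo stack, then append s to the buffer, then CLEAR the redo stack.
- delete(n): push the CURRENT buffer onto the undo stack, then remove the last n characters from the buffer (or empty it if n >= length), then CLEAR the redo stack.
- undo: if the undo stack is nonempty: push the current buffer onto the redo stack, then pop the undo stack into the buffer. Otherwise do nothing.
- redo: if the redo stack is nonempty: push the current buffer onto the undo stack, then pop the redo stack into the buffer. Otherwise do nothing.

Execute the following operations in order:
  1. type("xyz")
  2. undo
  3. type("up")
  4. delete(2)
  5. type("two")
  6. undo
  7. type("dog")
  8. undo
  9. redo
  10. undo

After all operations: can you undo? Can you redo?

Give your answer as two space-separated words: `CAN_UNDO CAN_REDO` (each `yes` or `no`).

Answer: yes yes

Derivation:
After op 1 (type): buf='xyz' undo_depth=1 redo_depth=0
After op 2 (undo): buf='(empty)' undo_depth=0 redo_depth=1
After op 3 (type): buf='up' undo_depth=1 redo_depth=0
After op 4 (delete): buf='(empty)' undo_depth=2 redo_depth=0
After op 5 (type): buf='two' undo_depth=3 redo_depth=0
After op 6 (undo): buf='(empty)' undo_depth=2 redo_depth=1
After op 7 (type): buf='dog' undo_depth=3 redo_depth=0
After op 8 (undo): buf='(empty)' undo_depth=2 redo_depth=1
After op 9 (redo): buf='dog' undo_depth=3 redo_depth=0
After op 10 (undo): buf='(empty)' undo_depth=2 redo_depth=1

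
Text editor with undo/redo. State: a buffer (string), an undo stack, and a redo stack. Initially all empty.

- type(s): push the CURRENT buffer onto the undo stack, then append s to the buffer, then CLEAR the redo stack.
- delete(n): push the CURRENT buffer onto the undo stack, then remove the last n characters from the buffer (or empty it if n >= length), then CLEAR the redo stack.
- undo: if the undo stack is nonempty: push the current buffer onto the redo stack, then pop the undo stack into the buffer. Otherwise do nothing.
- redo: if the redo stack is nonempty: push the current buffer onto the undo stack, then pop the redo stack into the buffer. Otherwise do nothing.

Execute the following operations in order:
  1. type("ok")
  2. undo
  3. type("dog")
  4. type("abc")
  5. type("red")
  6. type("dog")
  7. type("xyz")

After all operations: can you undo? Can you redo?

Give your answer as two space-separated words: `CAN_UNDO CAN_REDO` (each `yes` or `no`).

Answer: yes no

Derivation:
After op 1 (type): buf='ok' undo_depth=1 redo_depth=0
After op 2 (undo): buf='(empty)' undo_depth=0 redo_depth=1
After op 3 (type): buf='dog' undo_depth=1 redo_depth=0
After op 4 (type): buf='dogabc' undo_depth=2 redo_depth=0
After op 5 (type): buf='dogabcred' undo_depth=3 redo_depth=0
After op 6 (type): buf='dogabcreddog' undo_depth=4 redo_depth=0
After op 7 (type): buf='dogabcreddogxyz' undo_depth=5 redo_depth=0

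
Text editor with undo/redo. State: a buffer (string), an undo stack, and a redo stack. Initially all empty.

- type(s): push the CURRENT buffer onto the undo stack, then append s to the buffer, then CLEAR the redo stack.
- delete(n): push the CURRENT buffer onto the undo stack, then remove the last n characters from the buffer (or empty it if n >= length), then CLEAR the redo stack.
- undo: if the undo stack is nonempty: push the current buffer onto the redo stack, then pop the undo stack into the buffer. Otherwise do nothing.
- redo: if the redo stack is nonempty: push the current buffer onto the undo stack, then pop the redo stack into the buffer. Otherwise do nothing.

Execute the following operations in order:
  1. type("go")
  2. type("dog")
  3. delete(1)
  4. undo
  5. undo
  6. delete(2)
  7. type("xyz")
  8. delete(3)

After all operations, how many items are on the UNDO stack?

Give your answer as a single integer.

Answer: 4

Derivation:
After op 1 (type): buf='go' undo_depth=1 redo_depth=0
After op 2 (type): buf='godog' undo_depth=2 redo_depth=0
After op 3 (delete): buf='godo' undo_depth=3 redo_depth=0
After op 4 (undo): buf='godog' undo_depth=2 redo_depth=1
After op 5 (undo): buf='go' undo_depth=1 redo_depth=2
After op 6 (delete): buf='(empty)' undo_depth=2 redo_depth=0
After op 7 (type): buf='xyz' undo_depth=3 redo_depth=0
After op 8 (delete): buf='(empty)' undo_depth=4 redo_depth=0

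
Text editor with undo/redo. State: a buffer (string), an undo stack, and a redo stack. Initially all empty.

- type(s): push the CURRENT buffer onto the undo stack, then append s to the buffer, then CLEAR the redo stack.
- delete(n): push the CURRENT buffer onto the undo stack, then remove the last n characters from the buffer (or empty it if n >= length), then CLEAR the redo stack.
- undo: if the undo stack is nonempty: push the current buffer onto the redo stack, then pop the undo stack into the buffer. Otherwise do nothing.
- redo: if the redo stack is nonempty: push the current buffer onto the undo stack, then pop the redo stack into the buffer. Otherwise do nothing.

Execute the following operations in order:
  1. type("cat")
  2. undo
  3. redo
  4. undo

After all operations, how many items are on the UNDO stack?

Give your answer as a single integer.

After op 1 (type): buf='cat' undo_depth=1 redo_depth=0
After op 2 (undo): buf='(empty)' undo_depth=0 redo_depth=1
After op 3 (redo): buf='cat' undo_depth=1 redo_depth=0
After op 4 (undo): buf='(empty)' undo_depth=0 redo_depth=1

Answer: 0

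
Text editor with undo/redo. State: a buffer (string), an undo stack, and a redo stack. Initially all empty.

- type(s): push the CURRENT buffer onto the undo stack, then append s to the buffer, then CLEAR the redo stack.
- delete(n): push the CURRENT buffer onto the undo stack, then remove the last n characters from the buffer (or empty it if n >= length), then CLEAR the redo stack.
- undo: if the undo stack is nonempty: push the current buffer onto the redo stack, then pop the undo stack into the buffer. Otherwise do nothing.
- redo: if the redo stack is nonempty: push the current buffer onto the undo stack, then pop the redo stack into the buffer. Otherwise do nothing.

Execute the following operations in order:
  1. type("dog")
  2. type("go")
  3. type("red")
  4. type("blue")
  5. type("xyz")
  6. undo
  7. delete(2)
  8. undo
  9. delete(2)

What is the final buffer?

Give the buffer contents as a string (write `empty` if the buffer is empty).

Answer: doggoredbl

Derivation:
After op 1 (type): buf='dog' undo_depth=1 redo_depth=0
After op 2 (type): buf='doggo' undo_depth=2 redo_depth=0
After op 3 (type): buf='doggored' undo_depth=3 redo_depth=0
After op 4 (type): buf='doggoredblue' undo_depth=4 redo_depth=0
After op 5 (type): buf='doggoredbluexyz' undo_depth=5 redo_depth=0
After op 6 (undo): buf='doggoredblue' undo_depth=4 redo_depth=1
After op 7 (delete): buf='doggoredbl' undo_depth=5 redo_depth=0
After op 8 (undo): buf='doggoredblue' undo_depth=4 redo_depth=1
After op 9 (delete): buf='doggoredbl' undo_depth=5 redo_depth=0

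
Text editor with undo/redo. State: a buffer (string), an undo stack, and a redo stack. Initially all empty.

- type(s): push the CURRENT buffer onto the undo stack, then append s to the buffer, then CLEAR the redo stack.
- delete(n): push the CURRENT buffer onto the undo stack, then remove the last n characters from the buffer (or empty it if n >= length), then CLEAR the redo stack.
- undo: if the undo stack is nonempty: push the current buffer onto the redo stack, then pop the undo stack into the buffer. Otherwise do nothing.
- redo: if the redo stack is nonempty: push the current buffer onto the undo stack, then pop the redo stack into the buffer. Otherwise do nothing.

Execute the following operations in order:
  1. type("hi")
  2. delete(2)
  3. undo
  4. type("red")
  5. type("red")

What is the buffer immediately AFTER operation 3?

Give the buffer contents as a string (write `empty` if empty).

Answer: hi

Derivation:
After op 1 (type): buf='hi' undo_depth=1 redo_depth=0
After op 2 (delete): buf='(empty)' undo_depth=2 redo_depth=0
After op 3 (undo): buf='hi' undo_depth=1 redo_depth=1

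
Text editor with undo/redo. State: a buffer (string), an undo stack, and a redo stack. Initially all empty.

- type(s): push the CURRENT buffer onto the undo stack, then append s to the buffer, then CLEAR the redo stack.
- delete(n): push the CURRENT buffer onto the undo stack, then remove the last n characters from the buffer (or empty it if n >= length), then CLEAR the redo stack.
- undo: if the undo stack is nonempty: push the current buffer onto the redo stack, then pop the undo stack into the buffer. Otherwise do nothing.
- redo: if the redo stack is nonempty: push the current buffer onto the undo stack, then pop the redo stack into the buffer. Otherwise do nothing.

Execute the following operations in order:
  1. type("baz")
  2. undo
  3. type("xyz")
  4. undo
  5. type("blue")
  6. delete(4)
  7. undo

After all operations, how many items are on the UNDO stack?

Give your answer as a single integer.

Answer: 1

Derivation:
After op 1 (type): buf='baz' undo_depth=1 redo_depth=0
After op 2 (undo): buf='(empty)' undo_depth=0 redo_depth=1
After op 3 (type): buf='xyz' undo_depth=1 redo_depth=0
After op 4 (undo): buf='(empty)' undo_depth=0 redo_depth=1
After op 5 (type): buf='blue' undo_depth=1 redo_depth=0
After op 6 (delete): buf='(empty)' undo_depth=2 redo_depth=0
After op 7 (undo): buf='blue' undo_depth=1 redo_depth=1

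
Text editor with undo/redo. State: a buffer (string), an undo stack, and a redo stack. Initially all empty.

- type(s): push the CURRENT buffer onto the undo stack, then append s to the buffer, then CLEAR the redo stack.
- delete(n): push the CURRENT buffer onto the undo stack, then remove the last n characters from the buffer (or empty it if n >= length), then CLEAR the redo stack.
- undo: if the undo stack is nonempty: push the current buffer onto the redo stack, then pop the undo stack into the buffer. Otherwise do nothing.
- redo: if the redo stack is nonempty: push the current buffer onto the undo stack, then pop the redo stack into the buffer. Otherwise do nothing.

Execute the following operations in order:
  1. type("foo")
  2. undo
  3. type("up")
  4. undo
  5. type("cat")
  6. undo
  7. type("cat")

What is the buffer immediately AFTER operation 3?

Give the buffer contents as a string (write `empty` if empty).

After op 1 (type): buf='foo' undo_depth=1 redo_depth=0
After op 2 (undo): buf='(empty)' undo_depth=0 redo_depth=1
After op 3 (type): buf='up' undo_depth=1 redo_depth=0

Answer: up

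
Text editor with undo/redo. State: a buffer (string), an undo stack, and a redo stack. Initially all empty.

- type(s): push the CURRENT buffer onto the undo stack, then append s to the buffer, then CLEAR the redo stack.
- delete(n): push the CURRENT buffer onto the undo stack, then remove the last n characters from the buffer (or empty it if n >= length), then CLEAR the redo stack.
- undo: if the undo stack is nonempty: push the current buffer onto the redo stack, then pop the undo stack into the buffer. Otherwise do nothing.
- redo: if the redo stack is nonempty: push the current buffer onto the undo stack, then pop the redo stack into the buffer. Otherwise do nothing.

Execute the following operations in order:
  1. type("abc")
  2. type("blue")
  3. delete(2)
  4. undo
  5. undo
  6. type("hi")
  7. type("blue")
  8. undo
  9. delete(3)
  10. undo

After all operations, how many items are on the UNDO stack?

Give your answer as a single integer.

Answer: 2

Derivation:
After op 1 (type): buf='abc' undo_depth=1 redo_depth=0
After op 2 (type): buf='abcblue' undo_depth=2 redo_depth=0
After op 3 (delete): buf='abcbl' undo_depth=3 redo_depth=0
After op 4 (undo): buf='abcblue' undo_depth=2 redo_depth=1
After op 5 (undo): buf='abc' undo_depth=1 redo_depth=2
After op 6 (type): buf='abchi' undo_depth=2 redo_depth=0
After op 7 (type): buf='abchiblue' undo_depth=3 redo_depth=0
After op 8 (undo): buf='abchi' undo_depth=2 redo_depth=1
After op 9 (delete): buf='ab' undo_depth=3 redo_depth=0
After op 10 (undo): buf='abchi' undo_depth=2 redo_depth=1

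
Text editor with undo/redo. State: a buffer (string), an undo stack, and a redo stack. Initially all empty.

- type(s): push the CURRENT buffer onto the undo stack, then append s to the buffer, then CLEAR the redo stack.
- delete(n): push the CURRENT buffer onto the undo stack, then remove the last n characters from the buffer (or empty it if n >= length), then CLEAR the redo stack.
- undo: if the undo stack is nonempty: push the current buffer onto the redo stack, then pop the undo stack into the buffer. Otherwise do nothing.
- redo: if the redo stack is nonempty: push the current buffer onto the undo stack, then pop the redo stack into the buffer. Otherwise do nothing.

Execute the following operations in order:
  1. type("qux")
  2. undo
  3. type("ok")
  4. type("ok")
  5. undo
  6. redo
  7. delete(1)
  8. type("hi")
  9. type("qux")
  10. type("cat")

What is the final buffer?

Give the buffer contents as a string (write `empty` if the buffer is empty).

Answer: okohiquxcat

Derivation:
After op 1 (type): buf='qux' undo_depth=1 redo_depth=0
After op 2 (undo): buf='(empty)' undo_depth=0 redo_depth=1
After op 3 (type): buf='ok' undo_depth=1 redo_depth=0
After op 4 (type): buf='okok' undo_depth=2 redo_depth=0
After op 5 (undo): buf='ok' undo_depth=1 redo_depth=1
After op 6 (redo): buf='okok' undo_depth=2 redo_depth=0
After op 7 (delete): buf='oko' undo_depth=3 redo_depth=0
After op 8 (type): buf='okohi' undo_depth=4 redo_depth=0
After op 9 (type): buf='okohiqux' undo_depth=5 redo_depth=0
After op 10 (type): buf='okohiquxcat' undo_depth=6 redo_depth=0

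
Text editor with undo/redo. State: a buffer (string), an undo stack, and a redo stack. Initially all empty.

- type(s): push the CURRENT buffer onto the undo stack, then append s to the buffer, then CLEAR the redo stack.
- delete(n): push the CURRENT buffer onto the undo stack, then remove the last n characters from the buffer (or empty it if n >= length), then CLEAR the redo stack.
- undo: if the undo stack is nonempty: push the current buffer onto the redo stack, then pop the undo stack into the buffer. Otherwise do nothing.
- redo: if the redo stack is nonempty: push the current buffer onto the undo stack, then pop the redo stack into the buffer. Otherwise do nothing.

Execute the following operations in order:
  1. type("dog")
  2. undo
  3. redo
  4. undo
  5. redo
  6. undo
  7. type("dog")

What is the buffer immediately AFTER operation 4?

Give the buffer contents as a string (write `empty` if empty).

Answer: empty

Derivation:
After op 1 (type): buf='dog' undo_depth=1 redo_depth=0
After op 2 (undo): buf='(empty)' undo_depth=0 redo_depth=1
After op 3 (redo): buf='dog' undo_depth=1 redo_depth=0
After op 4 (undo): buf='(empty)' undo_depth=0 redo_depth=1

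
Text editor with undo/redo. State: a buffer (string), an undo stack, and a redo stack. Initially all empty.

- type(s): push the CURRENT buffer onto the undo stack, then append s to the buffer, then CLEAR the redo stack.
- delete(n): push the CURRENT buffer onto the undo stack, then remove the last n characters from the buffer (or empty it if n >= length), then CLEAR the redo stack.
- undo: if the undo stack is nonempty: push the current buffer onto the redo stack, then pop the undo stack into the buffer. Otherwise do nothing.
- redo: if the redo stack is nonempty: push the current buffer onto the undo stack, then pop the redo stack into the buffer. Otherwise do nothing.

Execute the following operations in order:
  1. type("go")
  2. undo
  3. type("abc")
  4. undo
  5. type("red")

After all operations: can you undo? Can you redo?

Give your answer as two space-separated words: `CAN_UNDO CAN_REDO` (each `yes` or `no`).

Answer: yes no

Derivation:
After op 1 (type): buf='go' undo_depth=1 redo_depth=0
After op 2 (undo): buf='(empty)' undo_depth=0 redo_depth=1
After op 3 (type): buf='abc' undo_depth=1 redo_depth=0
After op 4 (undo): buf='(empty)' undo_depth=0 redo_depth=1
After op 5 (type): buf='red' undo_depth=1 redo_depth=0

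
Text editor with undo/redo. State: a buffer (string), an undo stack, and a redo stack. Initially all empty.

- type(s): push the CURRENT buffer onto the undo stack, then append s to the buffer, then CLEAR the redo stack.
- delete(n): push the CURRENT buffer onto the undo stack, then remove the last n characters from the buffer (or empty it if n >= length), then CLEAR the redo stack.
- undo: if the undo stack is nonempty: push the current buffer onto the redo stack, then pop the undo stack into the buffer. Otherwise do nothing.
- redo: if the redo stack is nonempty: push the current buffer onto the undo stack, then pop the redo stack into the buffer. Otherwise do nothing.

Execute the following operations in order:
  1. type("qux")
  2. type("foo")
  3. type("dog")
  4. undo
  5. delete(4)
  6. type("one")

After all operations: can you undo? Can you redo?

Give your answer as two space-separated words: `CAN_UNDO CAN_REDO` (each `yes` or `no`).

After op 1 (type): buf='qux' undo_depth=1 redo_depth=0
After op 2 (type): buf='quxfoo' undo_depth=2 redo_depth=0
After op 3 (type): buf='quxfoodog' undo_depth=3 redo_depth=0
After op 4 (undo): buf='quxfoo' undo_depth=2 redo_depth=1
After op 5 (delete): buf='qu' undo_depth=3 redo_depth=0
After op 6 (type): buf='quone' undo_depth=4 redo_depth=0

Answer: yes no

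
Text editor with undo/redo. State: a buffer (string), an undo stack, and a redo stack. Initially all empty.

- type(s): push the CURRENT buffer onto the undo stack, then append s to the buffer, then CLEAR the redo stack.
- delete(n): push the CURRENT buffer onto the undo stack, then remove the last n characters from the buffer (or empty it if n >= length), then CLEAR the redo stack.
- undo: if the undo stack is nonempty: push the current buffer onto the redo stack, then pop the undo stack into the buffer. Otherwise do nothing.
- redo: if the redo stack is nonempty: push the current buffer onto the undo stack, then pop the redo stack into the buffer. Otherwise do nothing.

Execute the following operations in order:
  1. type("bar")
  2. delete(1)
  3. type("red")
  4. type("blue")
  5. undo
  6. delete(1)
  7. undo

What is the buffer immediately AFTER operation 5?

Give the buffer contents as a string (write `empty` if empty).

Answer: bared

Derivation:
After op 1 (type): buf='bar' undo_depth=1 redo_depth=0
After op 2 (delete): buf='ba' undo_depth=2 redo_depth=0
After op 3 (type): buf='bared' undo_depth=3 redo_depth=0
After op 4 (type): buf='baredblue' undo_depth=4 redo_depth=0
After op 5 (undo): buf='bared' undo_depth=3 redo_depth=1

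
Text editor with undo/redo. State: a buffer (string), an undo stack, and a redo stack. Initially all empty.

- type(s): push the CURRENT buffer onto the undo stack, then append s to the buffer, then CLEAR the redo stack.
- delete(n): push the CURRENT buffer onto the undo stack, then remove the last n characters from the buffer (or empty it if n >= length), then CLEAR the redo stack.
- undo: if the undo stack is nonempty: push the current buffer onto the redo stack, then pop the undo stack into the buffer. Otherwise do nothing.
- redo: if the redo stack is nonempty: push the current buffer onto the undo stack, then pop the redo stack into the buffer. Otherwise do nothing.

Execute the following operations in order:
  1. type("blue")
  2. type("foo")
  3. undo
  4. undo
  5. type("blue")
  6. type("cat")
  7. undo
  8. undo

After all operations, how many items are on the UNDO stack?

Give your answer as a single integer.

After op 1 (type): buf='blue' undo_depth=1 redo_depth=0
After op 2 (type): buf='bluefoo' undo_depth=2 redo_depth=0
After op 3 (undo): buf='blue' undo_depth=1 redo_depth=1
After op 4 (undo): buf='(empty)' undo_depth=0 redo_depth=2
After op 5 (type): buf='blue' undo_depth=1 redo_depth=0
After op 6 (type): buf='bluecat' undo_depth=2 redo_depth=0
After op 7 (undo): buf='blue' undo_depth=1 redo_depth=1
After op 8 (undo): buf='(empty)' undo_depth=0 redo_depth=2

Answer: 0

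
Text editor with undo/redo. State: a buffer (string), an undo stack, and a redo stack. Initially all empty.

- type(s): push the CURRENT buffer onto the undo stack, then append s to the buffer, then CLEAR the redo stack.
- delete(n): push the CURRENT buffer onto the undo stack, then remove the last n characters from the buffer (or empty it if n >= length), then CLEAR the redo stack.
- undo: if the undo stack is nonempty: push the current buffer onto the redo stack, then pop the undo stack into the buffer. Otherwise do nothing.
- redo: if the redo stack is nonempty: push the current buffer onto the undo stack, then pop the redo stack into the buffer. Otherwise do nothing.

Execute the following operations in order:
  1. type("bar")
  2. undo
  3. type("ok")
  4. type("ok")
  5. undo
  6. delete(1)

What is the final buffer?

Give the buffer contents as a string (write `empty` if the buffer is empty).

Answer: o

Derivation:
After op 1 (type): buf='bar' undo_depth=1 redo_depth=0
After op 2 (undo): buf='(empty)' undo_depth=0 redo_depth=1
After op 3 (type): buf='ok' undo_depth=1 redo_depth=0
After op 4 (type): buf='okok' undo_depth=2 redo_depth=0
After op 5 (undo): buf='ok' undo_depth=1 redo_depth=1
After op 6 (delete): buf='o' undo_depth=2 redo_depth=0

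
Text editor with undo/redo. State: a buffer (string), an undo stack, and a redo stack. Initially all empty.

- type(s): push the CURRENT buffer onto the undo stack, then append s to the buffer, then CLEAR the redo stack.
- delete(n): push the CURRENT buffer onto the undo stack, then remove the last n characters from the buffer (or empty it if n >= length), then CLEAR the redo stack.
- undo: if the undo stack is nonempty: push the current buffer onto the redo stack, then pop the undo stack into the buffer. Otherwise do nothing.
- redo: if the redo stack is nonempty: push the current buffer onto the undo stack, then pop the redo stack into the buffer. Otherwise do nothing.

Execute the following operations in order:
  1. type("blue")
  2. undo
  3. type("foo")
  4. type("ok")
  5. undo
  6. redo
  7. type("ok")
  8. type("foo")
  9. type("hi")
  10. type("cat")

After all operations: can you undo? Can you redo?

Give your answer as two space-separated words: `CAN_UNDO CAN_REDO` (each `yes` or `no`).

After op 1 (type): buf='blue' undo_depth=1 redo_depth=0
After op 2 (undo): buf='(empty)' undo_depth=0 redo_depth=1
After op 3 (type): buf='foo' undo_depth=1 redo_depth=0
After op 4 (type): buf='foook' undo_depth=2 redo_depth=0
After op 5 (undo): buf='foo' undo_depth=1 redo_depth=1
After op 6 (redo): buf='foook' undo_depth=2 redo_depth=0
After op 7 (type): buf='foookok' undo_depth=3 redo_depth=0
After op 8 (type): buf='foookokfoo' undo_depth=4 redo_depth=0
After op 9 (type): buf='foookokfoohi' undo_depth=5 redo_depth=0
After op 10 (type): buf='foookokfoohicat' undo_depth=6 redo_depth=0

Answer: yes no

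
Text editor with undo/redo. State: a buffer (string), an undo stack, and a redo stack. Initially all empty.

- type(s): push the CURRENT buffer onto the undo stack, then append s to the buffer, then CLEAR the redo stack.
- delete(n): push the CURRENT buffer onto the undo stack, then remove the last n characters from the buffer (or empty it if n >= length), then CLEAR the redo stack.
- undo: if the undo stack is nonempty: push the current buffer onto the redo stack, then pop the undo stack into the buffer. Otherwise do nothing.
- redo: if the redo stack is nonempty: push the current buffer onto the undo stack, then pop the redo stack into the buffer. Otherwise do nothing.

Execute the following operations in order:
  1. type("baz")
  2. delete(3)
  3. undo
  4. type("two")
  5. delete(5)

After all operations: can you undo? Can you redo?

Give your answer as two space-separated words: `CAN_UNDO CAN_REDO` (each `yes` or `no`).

Answer: yes no

Derivation:
After op 1 (type): buf='baz' undo_depth=1 redo_depth=0
After op 2 (delete): buf='(empty)' undo_depth=2 redo_depth=0
After op 3 (undo): buf='baz' undo_depth=1 redo_depth=1
After op 4 (type): buf='baztwo' undo_depth=2 redo_depth=0
After op 5 (delete): buf='b' undo_depth=3 redo_depth=0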